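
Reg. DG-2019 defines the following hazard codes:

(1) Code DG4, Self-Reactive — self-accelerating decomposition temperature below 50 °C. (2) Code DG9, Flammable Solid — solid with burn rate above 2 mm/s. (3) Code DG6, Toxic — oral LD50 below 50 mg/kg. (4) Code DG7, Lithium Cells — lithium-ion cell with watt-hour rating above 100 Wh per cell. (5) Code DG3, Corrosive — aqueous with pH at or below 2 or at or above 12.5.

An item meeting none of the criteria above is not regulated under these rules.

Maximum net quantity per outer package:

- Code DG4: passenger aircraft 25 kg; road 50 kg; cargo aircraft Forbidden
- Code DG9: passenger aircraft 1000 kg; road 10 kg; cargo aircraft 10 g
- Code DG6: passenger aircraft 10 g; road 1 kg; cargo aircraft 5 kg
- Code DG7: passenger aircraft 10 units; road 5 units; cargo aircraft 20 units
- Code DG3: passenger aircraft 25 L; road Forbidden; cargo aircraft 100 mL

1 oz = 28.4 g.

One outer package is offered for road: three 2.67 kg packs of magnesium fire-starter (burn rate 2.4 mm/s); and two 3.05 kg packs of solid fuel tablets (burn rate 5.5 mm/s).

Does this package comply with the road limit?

Burn rate 2.4 mm/s meets the Code DG9 criterion (Flammable Solid), so the magnesium fire-starter is Code DG9.
The solid fuel tablets have burn rate 5.5 mm/s, which is > 2 mm/s, so they are Code DG9 (Flammable Solid).
Total Code DG9: (three 2.67 kg packs = 8.01 kg) + (two 3.05 kg packs = 6.1 kg) = 14.11 kg.
That exceeds the Code DG9 road limit of 10 kg.

No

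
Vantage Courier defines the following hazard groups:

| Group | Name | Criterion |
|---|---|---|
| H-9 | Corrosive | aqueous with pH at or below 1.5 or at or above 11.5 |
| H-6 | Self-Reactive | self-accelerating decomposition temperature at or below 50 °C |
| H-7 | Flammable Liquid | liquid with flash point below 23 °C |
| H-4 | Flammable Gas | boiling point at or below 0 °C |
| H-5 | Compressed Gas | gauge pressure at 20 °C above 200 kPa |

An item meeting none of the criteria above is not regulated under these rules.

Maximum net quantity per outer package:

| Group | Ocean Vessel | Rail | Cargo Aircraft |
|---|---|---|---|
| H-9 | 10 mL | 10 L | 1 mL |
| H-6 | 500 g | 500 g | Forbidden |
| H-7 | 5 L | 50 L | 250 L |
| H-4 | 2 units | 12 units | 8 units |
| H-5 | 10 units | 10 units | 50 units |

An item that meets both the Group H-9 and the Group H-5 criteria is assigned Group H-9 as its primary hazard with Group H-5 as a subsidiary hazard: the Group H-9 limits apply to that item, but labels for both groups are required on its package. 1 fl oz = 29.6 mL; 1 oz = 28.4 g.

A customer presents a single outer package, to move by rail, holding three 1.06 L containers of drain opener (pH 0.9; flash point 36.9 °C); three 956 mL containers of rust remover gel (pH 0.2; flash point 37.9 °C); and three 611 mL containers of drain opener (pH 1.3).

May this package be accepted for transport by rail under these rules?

The drain opener has pH 0.9, which is ≤ 1.5, so it is Group H-9 (Corrosive).
With pH 0.2 (≤ 1.5), the rust remover gel falls in Group H-9.
pH 1.3 meets the Group H-9 criterion (Corrosive), so the drain opener is Group H-9.
Group H-9 net quantity: (three 1.06 L containers = 3.18 L) + (three 956 mL containers = 2.868 L) + (three 611 mL containers = 1.833 L) = 7.881 L.
That is within the Group H-9 rail limit of 10 L.

Yes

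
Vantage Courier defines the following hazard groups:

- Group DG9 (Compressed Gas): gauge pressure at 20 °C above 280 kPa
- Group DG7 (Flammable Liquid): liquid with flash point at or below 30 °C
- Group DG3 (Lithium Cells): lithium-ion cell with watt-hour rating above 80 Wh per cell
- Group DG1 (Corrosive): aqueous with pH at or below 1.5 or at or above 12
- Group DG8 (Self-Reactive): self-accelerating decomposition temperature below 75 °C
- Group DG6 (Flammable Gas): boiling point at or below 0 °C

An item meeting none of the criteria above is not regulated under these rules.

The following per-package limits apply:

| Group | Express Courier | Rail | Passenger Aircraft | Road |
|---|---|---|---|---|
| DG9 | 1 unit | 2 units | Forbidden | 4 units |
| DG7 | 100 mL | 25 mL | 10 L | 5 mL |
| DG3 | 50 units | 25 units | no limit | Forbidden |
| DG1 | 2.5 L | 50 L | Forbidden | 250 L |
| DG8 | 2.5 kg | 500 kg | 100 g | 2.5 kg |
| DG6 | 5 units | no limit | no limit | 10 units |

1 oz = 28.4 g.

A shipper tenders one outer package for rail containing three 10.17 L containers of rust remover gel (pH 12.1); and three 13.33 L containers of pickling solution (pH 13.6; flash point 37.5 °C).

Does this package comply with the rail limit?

No

The rust remover gel has pH 12.1, which is ≥ 12, so it is Group DG1 (Corrosive).
The pickling solution has pH 13.6, which is ≥ 12, so it is Group DG1 (Corrosive).
Total Group DG1: (three 10.17 L containers = 30.51 L) + (three 13.33 L containers = 39.99 L) = 70.5 L.
70.5 L exceeds the rail limit of 50 L for Group DG1.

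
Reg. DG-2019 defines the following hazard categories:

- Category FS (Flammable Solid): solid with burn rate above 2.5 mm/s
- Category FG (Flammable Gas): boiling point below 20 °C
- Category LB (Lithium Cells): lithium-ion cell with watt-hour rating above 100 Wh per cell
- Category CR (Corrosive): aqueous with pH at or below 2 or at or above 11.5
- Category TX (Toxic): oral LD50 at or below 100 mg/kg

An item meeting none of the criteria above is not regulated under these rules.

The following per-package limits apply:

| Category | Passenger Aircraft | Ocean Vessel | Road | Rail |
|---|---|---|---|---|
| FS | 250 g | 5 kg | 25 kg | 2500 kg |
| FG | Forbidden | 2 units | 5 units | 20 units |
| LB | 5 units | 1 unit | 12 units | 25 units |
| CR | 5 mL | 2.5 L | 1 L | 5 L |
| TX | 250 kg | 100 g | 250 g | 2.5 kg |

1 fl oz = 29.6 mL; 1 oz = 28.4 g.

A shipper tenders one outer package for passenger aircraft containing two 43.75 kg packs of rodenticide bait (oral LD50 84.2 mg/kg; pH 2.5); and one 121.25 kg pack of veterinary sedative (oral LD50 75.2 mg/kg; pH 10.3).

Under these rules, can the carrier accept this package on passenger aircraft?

Yes

Rodenticide bait: oral LD50 84.2 mg/kg ≤ 100 mg/kg → Category TX (Toxic).
The veterinary sedative has oral LD50 75.2 mg/kg, which is ≤ 100 mg/kg, so it is Category TX (Toxic).
Total Category TX: (two 43.75 kg packs = 87.5 kg) + 121.25 kg = 208.75 kg.
208.75 kg ≤ 250 kg (passenger aircraft limit, Category TX) — within limit.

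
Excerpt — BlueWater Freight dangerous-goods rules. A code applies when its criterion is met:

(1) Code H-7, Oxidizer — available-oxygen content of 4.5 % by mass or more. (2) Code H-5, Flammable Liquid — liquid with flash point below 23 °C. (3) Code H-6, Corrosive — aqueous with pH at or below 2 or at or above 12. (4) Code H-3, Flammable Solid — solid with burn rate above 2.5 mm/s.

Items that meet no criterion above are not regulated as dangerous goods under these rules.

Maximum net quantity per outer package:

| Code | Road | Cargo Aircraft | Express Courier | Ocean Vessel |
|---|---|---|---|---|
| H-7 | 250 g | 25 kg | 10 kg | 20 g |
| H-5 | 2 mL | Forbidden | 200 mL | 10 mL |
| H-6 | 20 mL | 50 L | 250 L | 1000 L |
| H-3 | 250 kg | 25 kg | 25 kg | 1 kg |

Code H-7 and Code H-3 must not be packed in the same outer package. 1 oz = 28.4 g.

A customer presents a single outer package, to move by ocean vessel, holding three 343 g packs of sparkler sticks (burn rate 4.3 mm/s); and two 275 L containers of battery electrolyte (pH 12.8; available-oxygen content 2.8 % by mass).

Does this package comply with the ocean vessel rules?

No

Burn rate 4.3 mm/s meets the Code H-3 criterion (Flammable Solid), so the sparkler sticks are Code H-3.
The battery electrolyte has pH 12.8, which is ≥ 12, so it is Code H-6 (Corrosive).
Code H-6 quantity: two 275 L containers = 550 L.
550 L ≤ 1000 L (ocean vessel limit, Code H-6) — within limit.
Code H-3 quantity: three 343 g packs = 1.029 kg.
1.029 kg > 1 kg (ocean vessel limit, Code H-3) — over the limit.
The segregation rule (Code H-7 with Code H-3) does not apply to Code H-6 with Code H-3.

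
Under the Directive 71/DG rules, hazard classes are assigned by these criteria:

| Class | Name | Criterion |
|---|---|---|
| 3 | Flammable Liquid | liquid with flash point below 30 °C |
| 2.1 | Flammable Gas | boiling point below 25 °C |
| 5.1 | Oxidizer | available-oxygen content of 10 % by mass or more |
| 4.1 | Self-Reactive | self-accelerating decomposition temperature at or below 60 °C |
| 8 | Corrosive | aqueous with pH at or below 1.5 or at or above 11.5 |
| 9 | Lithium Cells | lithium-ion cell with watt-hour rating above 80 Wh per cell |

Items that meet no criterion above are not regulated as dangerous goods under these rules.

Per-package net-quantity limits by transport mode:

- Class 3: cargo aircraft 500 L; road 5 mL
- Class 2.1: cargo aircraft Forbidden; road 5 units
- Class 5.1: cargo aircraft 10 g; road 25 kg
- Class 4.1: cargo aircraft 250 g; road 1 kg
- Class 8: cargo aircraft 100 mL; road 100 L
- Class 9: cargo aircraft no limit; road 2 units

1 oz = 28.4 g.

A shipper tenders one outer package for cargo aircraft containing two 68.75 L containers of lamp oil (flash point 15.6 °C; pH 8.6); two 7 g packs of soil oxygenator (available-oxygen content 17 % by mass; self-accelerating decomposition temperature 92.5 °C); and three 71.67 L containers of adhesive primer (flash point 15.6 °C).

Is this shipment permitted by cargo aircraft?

No

Flash point 15.6 °C meets the Class 3 criterion (Flammable Liquid), so the lamp oil is Class 3.
With available-oxygen content 17 % by mass (≥ 10 % by mass), the soil oxygenator falls in Class 5.1.
The adhesive primer has flash point 15.6 °C, which is < 30 °C, so it is Class 3 (Flammable Liquid).
Total Class 3: (two 68.75 L containers = 137.5 L) + (three 71.67 L containers = 215.01 L) = 352.51 L.
That is within the Class 3 cargo aircraft limit of 500 L.
Class 5.1 quantity: two 7 g packs = 14 g.
That exceeds the Class 5.1 cargo aircraft limit of 10 g.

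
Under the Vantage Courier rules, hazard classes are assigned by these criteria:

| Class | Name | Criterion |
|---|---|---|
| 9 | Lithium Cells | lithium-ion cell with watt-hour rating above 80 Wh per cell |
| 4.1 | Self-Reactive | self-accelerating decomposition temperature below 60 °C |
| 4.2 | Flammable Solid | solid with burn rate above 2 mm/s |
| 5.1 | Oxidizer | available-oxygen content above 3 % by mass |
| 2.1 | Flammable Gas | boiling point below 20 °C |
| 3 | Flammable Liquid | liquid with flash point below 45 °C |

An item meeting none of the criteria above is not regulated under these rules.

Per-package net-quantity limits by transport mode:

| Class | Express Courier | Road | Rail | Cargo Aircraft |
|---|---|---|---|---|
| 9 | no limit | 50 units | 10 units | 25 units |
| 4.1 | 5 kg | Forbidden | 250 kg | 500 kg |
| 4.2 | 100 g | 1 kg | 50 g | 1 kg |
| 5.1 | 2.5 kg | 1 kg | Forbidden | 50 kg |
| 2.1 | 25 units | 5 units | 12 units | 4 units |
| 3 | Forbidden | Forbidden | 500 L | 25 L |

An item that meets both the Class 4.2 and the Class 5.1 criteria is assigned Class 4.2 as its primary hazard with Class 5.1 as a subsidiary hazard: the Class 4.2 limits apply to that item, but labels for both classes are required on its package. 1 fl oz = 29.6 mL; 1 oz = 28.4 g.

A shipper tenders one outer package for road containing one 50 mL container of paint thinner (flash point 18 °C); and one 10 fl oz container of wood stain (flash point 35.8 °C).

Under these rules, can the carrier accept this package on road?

No

With flash point 18 °C (< 45 °C), the paint thinner falls in Class 3.
The wood stain has flash point 35.8 °C, which is < 45 °C, so it is Class 3 (Flammable Liquid).
Total Class 3: 50 mL + (one 10 fl oz container = 296 mL) = 346 mL.
Class 3 is Forbidden by road.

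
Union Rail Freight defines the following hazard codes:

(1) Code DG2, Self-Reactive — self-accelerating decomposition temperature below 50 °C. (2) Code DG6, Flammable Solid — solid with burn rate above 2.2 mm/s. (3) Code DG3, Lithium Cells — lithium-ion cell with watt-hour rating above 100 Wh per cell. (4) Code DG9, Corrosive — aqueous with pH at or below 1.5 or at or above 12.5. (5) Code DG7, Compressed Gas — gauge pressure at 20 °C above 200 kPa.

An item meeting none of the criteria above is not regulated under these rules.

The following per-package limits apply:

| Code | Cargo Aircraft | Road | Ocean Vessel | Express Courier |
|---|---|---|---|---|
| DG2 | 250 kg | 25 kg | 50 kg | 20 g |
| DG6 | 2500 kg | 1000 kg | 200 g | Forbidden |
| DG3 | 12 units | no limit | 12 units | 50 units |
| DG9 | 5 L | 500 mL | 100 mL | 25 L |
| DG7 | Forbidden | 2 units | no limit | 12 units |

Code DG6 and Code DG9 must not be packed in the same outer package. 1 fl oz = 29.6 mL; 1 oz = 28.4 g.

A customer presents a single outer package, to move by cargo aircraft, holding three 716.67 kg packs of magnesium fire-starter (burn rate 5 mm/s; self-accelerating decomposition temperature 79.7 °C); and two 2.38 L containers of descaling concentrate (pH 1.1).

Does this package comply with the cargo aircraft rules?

With burn rate 5 mm/s (> 2.2 mm/s), the magnesium fire-starter falls in Code DG6.
The descaling concentrate has pH 1.1, which is ≤ 1.5, so it is Code DG9 (Corrosive).
Code DG6 quantity: three 716.67 kg packs = 2150.01 kg.
2150.01 kg is within the cargo aircraft limit of 2500 kg for Code DG6.
Code DG9 quantity: two 2.38 L containers = 4.76 L.
4.76 L is within the cargo aircraft limit of 5 L for Code DG9.
Code DG6 and Code DG9 may not share an outer package.

No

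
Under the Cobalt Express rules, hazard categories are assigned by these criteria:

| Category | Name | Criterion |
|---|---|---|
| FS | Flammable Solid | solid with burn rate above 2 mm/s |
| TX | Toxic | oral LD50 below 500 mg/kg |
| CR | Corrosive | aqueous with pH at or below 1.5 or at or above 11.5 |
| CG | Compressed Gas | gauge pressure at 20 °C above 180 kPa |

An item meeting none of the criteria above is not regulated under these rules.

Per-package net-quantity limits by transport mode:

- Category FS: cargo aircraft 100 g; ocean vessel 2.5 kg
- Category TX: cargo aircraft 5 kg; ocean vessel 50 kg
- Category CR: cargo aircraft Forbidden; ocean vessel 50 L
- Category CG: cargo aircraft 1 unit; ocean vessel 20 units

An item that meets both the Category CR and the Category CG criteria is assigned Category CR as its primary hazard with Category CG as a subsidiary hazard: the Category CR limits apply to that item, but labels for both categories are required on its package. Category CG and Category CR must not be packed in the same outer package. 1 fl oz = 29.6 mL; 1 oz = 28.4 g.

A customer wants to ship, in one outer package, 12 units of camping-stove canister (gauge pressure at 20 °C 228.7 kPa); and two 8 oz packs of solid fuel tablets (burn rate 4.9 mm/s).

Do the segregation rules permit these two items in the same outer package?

Yes

Camping-stove canister: gauge pressure at 20 °C 228.7 kPa > 180 kPa → Category CG (Compressed Gas).
Solid fuel tablets: burn rate 4.9 mm/s > 2 mm/s → Category FS (Flammable Solid).
No segregation rule bars Category CG with Category FS.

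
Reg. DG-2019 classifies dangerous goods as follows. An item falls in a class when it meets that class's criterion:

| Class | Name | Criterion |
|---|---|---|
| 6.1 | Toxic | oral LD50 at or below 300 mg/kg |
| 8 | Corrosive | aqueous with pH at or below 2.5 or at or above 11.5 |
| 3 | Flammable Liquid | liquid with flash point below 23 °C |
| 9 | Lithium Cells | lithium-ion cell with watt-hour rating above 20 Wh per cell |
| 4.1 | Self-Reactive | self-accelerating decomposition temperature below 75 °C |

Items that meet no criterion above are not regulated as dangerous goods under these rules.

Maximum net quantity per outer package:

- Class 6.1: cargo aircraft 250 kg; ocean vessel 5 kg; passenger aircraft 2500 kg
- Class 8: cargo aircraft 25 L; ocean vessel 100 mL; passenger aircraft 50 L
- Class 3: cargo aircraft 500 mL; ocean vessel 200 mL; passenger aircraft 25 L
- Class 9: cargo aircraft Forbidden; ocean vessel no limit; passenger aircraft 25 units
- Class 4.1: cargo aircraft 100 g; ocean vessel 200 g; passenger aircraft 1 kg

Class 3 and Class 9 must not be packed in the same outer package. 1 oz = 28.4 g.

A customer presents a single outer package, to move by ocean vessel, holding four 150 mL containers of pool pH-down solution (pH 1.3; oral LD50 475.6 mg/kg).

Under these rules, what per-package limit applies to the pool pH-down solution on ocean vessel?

100 mL

Pool pH-down solution: pH 1.3 ≤ 2.5 → Class 8 (Corrosive).
The ocean vessel limit for Class 8 is 100 mL.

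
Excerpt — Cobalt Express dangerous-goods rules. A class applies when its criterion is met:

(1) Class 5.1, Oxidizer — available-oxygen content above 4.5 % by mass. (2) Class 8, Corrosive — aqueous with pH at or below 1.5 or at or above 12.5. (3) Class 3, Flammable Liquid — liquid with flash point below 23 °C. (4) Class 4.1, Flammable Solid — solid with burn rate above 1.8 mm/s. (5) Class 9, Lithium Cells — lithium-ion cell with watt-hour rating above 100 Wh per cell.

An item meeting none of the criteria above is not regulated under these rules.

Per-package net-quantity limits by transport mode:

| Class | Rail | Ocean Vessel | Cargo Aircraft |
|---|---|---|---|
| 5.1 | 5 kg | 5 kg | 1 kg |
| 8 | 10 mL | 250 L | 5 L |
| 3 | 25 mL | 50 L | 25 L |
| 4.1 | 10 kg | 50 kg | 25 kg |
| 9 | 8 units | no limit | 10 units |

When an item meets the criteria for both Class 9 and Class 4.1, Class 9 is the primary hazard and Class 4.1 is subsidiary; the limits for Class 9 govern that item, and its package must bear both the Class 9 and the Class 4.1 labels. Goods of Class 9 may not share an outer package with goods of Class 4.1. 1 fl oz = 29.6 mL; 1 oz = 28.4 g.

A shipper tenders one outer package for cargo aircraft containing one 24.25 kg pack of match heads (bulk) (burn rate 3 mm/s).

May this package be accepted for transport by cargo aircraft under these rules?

Match heads (bulk): burn rate 3 mm/s > 1.8 mm/s → Class 4.1 (Flammable Solid).
Class 4.1 quantity: 24.25 kg.
24.25 kg ≤ 25 kg (cargo aircraft limit, Class 4.1) — within limit.

Yes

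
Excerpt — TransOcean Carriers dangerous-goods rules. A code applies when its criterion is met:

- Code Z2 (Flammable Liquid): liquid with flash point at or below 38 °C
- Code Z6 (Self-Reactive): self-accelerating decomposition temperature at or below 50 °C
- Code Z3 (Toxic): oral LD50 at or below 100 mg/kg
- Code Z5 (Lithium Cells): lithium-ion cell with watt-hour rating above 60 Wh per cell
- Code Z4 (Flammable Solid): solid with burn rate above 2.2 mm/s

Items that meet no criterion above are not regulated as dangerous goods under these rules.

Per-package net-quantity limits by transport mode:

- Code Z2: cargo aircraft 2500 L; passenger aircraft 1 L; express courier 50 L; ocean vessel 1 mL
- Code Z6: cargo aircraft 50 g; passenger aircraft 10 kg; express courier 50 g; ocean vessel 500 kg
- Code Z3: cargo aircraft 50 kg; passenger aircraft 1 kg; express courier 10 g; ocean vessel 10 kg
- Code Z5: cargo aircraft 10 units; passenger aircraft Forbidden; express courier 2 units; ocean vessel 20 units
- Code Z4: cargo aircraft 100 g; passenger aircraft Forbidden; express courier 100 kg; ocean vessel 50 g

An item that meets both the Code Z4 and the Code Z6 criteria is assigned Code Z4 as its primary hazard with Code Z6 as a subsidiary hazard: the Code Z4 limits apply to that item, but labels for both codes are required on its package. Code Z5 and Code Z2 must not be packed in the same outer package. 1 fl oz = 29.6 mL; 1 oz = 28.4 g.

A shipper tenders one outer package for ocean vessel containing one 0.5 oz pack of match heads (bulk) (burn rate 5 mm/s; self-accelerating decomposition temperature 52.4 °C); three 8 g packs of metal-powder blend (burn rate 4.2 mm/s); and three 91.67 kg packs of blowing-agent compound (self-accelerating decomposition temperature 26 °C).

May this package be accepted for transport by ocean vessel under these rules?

Yes

With burn rate 5 mm/s (> 2.2 mm/s), the match heads (bulk) fall in Code Z4.
Burn rate 4.2 mm/s meets the Code Z4 criterion (Flammable Solid), so the metal-powder blend is Code Z4.
The blowing-agent compound has self-accelerating decomposition temperature 26 °C, which is ≤ 50 °C, so it is Code Z6 (Self-Reactive).
Code Z4 net quantity: (one 0.5 oz pack = 14.2 g) + (three 8 g packs = 24 g) = 38.2 g.
38.2 g ≤ 50 g (ocean vessel limit, Code Z4) — within limit.
Code Z6 quantity: three 91.67 kg packs = 275.01 kg.
275.01 kg is within the ocean vessel limit of 500 kg for Code Z6.
The segregation rule (Code Z5 with Code Z2) does not apply to Code Z4 with Code Z6.
Every hazard code is within its ocean vessel limit and no segregation rule is violated.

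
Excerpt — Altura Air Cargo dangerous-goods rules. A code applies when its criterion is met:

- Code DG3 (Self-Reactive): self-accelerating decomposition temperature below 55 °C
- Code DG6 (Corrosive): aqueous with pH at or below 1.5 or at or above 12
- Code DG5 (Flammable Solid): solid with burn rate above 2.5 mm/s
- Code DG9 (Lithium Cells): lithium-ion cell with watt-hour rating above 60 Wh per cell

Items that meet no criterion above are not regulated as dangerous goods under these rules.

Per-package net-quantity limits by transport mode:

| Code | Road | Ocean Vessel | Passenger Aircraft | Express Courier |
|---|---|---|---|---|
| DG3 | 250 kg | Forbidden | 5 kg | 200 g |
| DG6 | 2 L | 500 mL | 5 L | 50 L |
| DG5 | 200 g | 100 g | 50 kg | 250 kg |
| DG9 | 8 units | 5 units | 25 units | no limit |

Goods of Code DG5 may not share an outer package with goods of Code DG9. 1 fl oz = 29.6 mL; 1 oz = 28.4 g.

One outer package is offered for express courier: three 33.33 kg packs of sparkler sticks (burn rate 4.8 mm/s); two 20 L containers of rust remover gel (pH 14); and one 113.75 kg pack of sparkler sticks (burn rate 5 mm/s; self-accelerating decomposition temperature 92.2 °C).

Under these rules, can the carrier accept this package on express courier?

The sparkler sticks have burn rate 4.8 mm/s, which is > 2.5 mm/s, so they are Code DG5 (Flammable Solid).
pH 14 meets the Code DG6 criterion (Corrosive), so the rust remover gel is Code DG6.
Sparkler sticks: burn rate 5 mm/s > 2.5 mm/s → Code DG5 (Flammable Solid).
Code DG6 quantity: two 20 L containers = 40 L.
40 L is within the express courier limit of 50 L for Code DG6.
Total Code DG5: (three 33.33 kg packs = 99.99 kg) + 113.75 kg = 213.74 kg.
That is within the Code DG5 express courier limit of 250 kg.
The segregation rule (Code DG5 with Code DG9) does not apply to Code DG6 with Code DG5.
Every hazard code is within its express courier limit and no segregation rule is violated.

Yes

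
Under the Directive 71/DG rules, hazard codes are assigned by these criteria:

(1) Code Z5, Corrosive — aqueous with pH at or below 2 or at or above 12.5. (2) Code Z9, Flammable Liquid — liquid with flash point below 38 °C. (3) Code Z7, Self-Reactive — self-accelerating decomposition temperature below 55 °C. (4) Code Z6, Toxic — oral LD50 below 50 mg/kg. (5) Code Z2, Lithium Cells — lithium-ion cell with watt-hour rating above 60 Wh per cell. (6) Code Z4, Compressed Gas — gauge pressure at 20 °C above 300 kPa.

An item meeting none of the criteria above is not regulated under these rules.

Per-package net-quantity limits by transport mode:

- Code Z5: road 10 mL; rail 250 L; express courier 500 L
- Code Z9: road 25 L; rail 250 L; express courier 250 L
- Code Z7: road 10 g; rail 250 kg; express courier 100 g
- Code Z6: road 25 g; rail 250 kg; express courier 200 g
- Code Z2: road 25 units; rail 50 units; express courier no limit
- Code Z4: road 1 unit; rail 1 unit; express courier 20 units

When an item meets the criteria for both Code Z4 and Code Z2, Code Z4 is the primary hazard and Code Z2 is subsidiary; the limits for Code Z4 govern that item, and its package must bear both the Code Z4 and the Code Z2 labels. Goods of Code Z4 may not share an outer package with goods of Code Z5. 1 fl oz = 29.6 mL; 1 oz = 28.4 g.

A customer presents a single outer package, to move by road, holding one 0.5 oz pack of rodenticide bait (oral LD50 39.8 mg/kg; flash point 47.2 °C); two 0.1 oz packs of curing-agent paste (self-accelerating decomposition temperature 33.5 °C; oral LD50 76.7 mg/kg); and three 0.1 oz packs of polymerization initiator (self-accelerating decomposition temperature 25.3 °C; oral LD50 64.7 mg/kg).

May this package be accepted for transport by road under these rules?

The rodenticide bait has oral LD50 39.8 mg/kg, which is < 50 mg/kg, so it is Code Z6 (Toxic).
Self-accelerating decomposition temperature 33.5 °C meets the Code Z7 criterion (Self-Reactive), so the curing-agent paste is Code Z7.
Self-accelerating decomposition temperature 25.3 °C meets the Code Z7 criterion (Self-Reactive), so the polymerization initiator is Code Z7.
Code Z7 net quantity: (two 0.1 oz packs = 5.68 g) + (three 0.1 oz packs = 8.52 g) = 14.2 g.
14.2 g > 10 g (road limit, Code Z7) — over the limit.
Code Z6 quantity: one 0.5 oz pack = 14.2 g.
14.2 g is within the road limit of 25 g for Code Z6.
The segregation rule (Code Z4 with Code Z5) does not apply to Code Z7 with Code Z6.

No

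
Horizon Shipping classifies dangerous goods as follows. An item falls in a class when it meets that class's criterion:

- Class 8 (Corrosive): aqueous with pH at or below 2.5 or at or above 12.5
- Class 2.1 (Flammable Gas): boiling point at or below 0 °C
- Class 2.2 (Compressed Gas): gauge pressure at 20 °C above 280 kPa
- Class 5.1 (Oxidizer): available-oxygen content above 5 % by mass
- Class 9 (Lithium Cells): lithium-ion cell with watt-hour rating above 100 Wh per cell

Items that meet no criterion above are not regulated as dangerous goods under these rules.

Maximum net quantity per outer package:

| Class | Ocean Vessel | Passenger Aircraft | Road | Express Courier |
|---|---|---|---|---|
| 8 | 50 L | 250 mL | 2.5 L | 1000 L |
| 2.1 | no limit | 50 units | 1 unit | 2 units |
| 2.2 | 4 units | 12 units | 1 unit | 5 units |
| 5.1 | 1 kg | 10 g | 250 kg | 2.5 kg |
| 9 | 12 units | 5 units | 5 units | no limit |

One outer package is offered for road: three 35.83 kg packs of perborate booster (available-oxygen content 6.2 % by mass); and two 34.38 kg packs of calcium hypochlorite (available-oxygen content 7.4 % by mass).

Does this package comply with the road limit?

With available-oxygen content 6.2 % by mass (> 5 % by mass), the perborate booster falls in Class 5.1.
Available-oxygen content 7.4 % by mass meets the Class 5.1 criterion (Oxidizer), so the calcium hypochlorite is Class 5.1.
Total Class 5.1: (three 35.83 kg packs = 107.49 kg) + (two 34.38 kg packs = 68.76 kg) = 176.25 kg.
176.25 kg is within the road limit of 250 kg for Class 5.1.

Yes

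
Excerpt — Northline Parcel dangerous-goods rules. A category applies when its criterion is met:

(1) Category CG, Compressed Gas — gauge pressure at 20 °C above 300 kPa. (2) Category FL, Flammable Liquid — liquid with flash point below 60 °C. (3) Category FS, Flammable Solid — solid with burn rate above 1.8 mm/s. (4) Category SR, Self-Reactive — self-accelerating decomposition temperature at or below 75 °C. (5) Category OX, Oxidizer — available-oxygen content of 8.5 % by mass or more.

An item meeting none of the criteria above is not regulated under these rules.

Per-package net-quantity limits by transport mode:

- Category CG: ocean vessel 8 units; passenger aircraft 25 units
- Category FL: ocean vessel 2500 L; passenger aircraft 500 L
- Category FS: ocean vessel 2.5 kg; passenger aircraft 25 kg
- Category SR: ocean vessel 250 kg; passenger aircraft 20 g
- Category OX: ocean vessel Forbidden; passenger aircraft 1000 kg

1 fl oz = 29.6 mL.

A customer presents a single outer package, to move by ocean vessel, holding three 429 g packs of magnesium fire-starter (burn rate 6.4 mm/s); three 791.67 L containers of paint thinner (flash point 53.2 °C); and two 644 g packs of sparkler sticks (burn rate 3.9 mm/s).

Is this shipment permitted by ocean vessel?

The magnesium fire-starter has burn rate 6.4 mm/s, which is > 1.8 mm/s, so it is Category FS (Flammable Solid).
Flash point 53.2 °C meets the Category FL criterion (Flammable Liquid), so the paint thinner is Category FL.
The sparkler sticks have burn rate 3.9 mm/s, which is > 1.8 mm/s, so they are Category FS (Flammable Solid).
Total Category FS: (three 429 g packs = 1.287 kg) + (two 644 g packs = 1.288 kg) = 2.575 kg.
That exceeds the Category FS ocean vessel limit of 2.5 kg.
Category FL quantity: three 791.67 L containers = 2375.01 L.
2375.01 L ≤ 2500 L (ocean vessel limit, Category FL) — within limit.

No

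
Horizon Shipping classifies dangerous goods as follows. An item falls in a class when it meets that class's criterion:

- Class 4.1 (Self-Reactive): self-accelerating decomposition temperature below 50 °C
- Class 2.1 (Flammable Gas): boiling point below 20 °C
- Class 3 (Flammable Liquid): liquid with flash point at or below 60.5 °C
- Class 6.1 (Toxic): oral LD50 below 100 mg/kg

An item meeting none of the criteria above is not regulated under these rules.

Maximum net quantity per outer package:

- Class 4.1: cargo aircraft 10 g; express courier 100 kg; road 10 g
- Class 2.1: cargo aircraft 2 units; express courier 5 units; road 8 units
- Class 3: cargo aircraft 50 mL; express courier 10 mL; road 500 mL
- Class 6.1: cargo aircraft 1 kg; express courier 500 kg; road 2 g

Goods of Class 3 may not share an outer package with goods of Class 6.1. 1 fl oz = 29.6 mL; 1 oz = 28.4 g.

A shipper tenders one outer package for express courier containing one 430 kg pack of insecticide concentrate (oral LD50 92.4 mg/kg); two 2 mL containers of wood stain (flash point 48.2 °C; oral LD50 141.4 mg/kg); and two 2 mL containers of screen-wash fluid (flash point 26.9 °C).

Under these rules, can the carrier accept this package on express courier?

No

Oral LD50 92.4 mg/kg meets the Class 6.1 criterion (Toxic), so the insecticide concentrate is Class 6.1.
Flash point 48.2 °C meets the Class 3 criterion (Flammable Liquid), so the wood stain is Class 3.
Flash point 26.9 °C meets the Class 3 criterion (Flammable Liquid), so the screen-wash fluid is Class 3.
Total Class 3: (two 2 mL containers = 4 mL) + (two 2 mL containers = 4 mL) = 8 mL.
8 mL is within the express courier limit of 10 mL for Class 3.
Class 6.1 quantity: 430 kg.
430 kg ≤ 500 kg (express courier limit, Class 6.1) — within limit.
Class 3 and Class 6.1 may not share an outer package.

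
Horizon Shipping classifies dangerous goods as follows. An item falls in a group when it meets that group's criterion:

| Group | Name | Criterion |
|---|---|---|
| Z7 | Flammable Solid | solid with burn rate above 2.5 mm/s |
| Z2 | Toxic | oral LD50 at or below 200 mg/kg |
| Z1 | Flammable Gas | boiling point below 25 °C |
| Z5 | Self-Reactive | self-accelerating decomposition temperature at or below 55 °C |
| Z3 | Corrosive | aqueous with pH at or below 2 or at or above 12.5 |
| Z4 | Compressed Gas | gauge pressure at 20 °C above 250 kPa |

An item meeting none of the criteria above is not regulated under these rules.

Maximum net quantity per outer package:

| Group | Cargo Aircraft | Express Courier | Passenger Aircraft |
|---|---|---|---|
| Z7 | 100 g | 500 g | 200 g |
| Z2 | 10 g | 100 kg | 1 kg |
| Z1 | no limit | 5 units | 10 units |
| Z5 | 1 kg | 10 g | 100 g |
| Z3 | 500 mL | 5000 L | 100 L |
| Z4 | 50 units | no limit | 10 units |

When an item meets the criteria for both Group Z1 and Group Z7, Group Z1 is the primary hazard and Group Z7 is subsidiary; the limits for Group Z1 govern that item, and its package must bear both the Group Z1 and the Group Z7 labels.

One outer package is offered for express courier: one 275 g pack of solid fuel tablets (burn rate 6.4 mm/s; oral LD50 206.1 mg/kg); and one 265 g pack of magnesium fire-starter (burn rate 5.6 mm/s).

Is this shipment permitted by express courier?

No

The solid fuel tablets have burn rate 6.4 mm/s, which is > 2.5 mm/s, so they are Group Z7 (Flammable Solid).
Burn rate 5.6 mm/s meets the Group Z7 criterion (Flammable Solid), so the magnesium fire-starter is Group Z7.
Group Z7 net quantity: 275 g + 265 g = 540 g.
540 g exceeds the express courier limit of 500 g for Group Z7.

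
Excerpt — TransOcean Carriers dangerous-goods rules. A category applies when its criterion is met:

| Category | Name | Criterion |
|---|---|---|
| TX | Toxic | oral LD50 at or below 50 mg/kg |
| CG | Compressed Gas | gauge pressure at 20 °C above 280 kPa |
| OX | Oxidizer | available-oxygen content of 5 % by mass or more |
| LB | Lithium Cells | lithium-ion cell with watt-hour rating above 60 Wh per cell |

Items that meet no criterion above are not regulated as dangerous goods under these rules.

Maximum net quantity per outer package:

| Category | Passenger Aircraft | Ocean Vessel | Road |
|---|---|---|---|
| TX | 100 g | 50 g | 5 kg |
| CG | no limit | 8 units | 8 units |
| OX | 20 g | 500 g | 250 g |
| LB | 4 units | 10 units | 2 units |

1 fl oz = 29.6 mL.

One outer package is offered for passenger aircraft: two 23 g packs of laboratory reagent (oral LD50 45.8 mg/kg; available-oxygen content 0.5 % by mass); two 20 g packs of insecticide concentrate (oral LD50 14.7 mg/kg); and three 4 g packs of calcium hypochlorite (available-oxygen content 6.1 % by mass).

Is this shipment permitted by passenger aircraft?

Yes

The laboratory reagent has oral LD50 45.8 mg/kg, which is ≤ 50 mg/kg, so it is Category TX (Toxic).
Insecticide concentrate: oral LD50 14.7 mg/kg ≤ 50 mg/kg → Category TX (Toxic).
Available-oxygen content 6.1 % by mass meets the Category OX criterion (Oxidizer), so the calcium hypochlorite is Category OX.
Category TX net quantity: (two 23 g packs = 46 g) + (two 20 g packs = 40 g) = 86 g.
86 g ≤ 100 g (passenger aircraft limit, Category TX) — within limit.
Category OX quantity: three 4 g packs = 12 g.
That is within the Category OX passenger aircraft limit of 20 g.
Every hazard category is within its passenger aircraft limit and no segregation rule is violated.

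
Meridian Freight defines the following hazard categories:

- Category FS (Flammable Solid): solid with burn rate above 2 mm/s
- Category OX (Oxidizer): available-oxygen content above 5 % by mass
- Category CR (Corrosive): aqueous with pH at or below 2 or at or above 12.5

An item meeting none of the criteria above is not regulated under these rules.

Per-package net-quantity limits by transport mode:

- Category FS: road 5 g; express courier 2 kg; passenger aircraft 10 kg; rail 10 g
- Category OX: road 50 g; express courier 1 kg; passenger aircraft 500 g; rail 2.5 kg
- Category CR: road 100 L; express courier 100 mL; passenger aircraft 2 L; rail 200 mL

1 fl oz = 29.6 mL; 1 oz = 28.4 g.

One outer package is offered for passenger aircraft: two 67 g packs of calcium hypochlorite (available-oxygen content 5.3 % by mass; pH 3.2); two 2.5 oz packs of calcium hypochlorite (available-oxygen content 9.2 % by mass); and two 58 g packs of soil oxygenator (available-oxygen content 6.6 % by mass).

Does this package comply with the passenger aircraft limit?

Available-oxygen content 5.3 % by mass meets the Category OX criterion (Oxidizer), so the calcium hypochlorite is Category OX.
With available-oxygen content 9.2 % by mass (> 5 % by mass), the calcium hypochlorite falls in Category OX.
Soil oxygenator: available-oxygen content 6.6 % by mass > 5 % by mass → Category OX (Oxidizer).
Category OX net quantity: (two 67 g packs = 134 g) + (two 2.5 oz packs = 142 g) + (two 58 g packs = 116 g) = 392 g.
392 g ≤ 500 g (passenger aircraft limit, Category OX) — within limit.

Yes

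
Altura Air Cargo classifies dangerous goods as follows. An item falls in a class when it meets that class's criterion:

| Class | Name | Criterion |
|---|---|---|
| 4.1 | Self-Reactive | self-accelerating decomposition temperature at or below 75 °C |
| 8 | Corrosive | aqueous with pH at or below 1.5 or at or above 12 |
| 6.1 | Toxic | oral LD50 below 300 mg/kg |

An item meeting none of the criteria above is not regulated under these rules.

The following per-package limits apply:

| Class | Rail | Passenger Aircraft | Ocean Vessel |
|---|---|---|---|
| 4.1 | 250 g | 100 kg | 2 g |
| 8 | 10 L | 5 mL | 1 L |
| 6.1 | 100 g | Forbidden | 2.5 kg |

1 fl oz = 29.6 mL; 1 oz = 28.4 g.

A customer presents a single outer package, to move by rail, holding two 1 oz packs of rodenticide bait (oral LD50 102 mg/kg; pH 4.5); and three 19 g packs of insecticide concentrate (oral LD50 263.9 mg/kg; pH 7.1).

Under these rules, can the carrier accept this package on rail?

With oral LD50 102 mg/kg (< 300 mg/kg), the rodenticide bait falls in Class 6.1.
Oral LD50 263.9 mg/kg meets the Class 6.1 criterion (Toxic), so the insecticide concentrate is Class 6.1.
Class 6.1 net quantity: (two 1 oz packs = 56.8 g) + (three 19 g packs = 57 g) = 113.8 g.
That exceeds the Class 6.1 rail limit of 100 g.

No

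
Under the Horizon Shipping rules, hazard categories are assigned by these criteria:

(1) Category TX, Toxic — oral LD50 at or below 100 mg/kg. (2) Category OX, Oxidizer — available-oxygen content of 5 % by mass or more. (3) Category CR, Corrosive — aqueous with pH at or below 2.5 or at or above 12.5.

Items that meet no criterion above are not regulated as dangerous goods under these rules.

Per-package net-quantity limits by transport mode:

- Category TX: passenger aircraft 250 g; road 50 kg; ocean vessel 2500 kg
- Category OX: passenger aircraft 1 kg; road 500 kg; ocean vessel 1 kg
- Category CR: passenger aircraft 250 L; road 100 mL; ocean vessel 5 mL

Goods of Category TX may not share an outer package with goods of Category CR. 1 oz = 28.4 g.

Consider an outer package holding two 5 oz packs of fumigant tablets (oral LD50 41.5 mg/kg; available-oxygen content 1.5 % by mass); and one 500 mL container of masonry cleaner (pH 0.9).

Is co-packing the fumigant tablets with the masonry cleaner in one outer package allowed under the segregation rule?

Oral LD50 41.5 mg/kg meets the Category TX criterion (Toxic), so the fumigant tablets are Category TX.
With pH 0.9 (≤ 2.5), the masonry cleaner falls in Category CR.
Category TX and Category CR may not share an outer package.

No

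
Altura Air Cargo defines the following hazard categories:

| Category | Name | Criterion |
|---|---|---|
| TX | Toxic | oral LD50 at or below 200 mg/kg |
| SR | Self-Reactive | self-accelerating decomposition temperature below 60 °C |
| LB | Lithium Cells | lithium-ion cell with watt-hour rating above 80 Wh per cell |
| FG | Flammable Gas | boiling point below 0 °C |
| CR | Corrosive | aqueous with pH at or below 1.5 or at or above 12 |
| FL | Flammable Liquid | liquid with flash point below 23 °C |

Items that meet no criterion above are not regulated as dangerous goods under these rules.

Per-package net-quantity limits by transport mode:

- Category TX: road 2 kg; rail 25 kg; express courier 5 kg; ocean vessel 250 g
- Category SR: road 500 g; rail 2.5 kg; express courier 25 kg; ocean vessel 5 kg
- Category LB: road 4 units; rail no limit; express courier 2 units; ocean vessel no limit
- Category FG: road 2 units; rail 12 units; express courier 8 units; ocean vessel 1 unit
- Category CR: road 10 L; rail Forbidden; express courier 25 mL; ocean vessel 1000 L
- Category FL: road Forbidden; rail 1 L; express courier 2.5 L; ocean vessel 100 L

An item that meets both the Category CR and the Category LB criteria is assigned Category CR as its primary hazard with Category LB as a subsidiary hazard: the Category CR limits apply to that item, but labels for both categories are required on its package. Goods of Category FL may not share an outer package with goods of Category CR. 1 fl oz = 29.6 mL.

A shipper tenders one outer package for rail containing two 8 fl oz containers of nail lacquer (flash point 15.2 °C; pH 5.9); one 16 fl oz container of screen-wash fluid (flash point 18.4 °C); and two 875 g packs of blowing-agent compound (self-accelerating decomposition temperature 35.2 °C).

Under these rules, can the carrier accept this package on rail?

Yes

Flash point 15.2 °C meets the Category FL criterion (Flammable Liquid), so the nail lacquer is Category FL.
With flash point 18.4 °C (< 23 °C), the screen-wash fluid falls in Category FL.
The blowing-agent compound has self-accelerating decomposition temperature 35.2 °C, which is < 60 °C, so it is Category SR (Self-Reactive).
Category SR quantity: two 875 g packs = 1.75 kg.
That is within the Category SR rail limit of 2.5 kg.
Total Category FL: (two 8 fl oz containers = 473.6 mL) + (one 16 fl oz container = 473.6 mL) = 947.2 mL.
947.2 mL is within the rail limit of 1 L for Category FL.
The segregation rule (Category FL with Category CR) does not apply to Category SR with Category FL.
Every hazard category is within its rail limit and no segregation rule is violated.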